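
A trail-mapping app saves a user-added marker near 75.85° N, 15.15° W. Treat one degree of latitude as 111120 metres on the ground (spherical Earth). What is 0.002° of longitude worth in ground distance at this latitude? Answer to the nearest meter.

One degree of longitude here spans 111120 × cos 75.85° = 111120 × 0.2445 ≈ 27164.5 m; 0.002° of that is 54.3291 m.

54 meters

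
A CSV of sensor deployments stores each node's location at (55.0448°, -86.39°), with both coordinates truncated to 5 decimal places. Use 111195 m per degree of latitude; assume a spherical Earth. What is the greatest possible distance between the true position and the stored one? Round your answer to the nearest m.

Truncating at 5 decimal places can drop up to a full unit in the last place, so each coordinate may be off by as much as 1e-05°.
Latitude error → 1e-05 × 111195 = 1.11195 m along the meridian.
Longitude error → 1e-05 × 111195 × cos 55.0448° = 1e-05 × 111195 × 0.5729 ≈ 0.637076 m.
Worst case both components are at the extreme and orthogonal: √(1.11195² + 0.637076²) ≈ 1.28152 m.

1 m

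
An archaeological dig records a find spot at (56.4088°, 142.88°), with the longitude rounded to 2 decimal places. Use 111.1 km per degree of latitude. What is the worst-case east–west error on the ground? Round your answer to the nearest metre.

307 metres

Rounding to 2 decimal places leaves the longitude within ±0.005° of the true value.
At latitude 56.4088° a degree of longitude spans 111100 m × cos 56.4088° = 111100 × 0.5533 ≈ 61467.6 m.
East–west error: 0.005° × 61467.6 m/° ≈ 307.338 m.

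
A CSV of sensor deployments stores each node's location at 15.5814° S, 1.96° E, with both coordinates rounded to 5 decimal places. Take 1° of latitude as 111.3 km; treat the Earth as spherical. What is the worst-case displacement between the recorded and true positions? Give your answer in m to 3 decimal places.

0.773 m

Rounding to 5 decimal places leaves each coordinate within ±5e-06° of the true value.
Latitude error → 5e-06 × 111300 = 0.5565 m along the meridian.
East–west component at 15.5814°: 5e-06° × 111300 × cos 15.5814° ≈ 5e-06 × 107210 ≈ 0.536049 m.
The two errors are perpendicular, so the maximum displacement is √(0.5565² + 0.536049²) ≈ 0.772684 m.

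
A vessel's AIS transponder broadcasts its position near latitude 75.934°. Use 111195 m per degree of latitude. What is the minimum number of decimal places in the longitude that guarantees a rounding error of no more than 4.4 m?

At 75.934° one degree of longitude covers 111195 × cos 75.934° ≈ 111195 × 0.2430 ≈ 27024.8 m.
N decimal places → at most half a unit in the last place, 0.5 × 10⁻ᴺ° = 27024.8/2 × 10⁻ᴺ m.
Need 0.5 × 27024.8 × 10⁻ᴺ ≤ 4.4 → 10⁻ᴺ ≤ 3.256e-04, so N ≥ 3.49.
At 3 places the error can reach 13.5 m, but 4 places keeps it to 1.35 m.

4 decimal places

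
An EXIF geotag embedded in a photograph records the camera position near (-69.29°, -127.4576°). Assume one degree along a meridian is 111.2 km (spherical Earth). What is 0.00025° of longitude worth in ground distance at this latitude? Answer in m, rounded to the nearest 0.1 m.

9.8 m

0.00025° of longitude at 69.29° is 0.00025 × 111200 × cos 69.29° ≈ 0.00025 × 39324.6 = 9.83114 m.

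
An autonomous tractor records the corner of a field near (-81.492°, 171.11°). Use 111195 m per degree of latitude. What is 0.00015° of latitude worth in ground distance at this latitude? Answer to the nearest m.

17 m

Along a meridian 0.00015° is 0.00015 × 111195 = 16.6793 m.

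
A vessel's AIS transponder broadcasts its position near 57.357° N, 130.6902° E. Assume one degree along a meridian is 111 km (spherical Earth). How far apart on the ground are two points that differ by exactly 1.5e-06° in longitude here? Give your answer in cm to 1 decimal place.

9.0 cm

1.5e-06° of longitude at 57.357° is 1.5e-06 × 111000 × cos 57.357° ≈ 1.5e-06 × 59873.7 = 0.0898106 m.
That is 0.0898106 m = 8.9811 cm.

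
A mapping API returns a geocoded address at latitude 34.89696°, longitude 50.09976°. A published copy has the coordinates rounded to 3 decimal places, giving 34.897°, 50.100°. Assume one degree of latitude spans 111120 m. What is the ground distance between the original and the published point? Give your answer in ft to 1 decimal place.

The latitude changed by -0.00004° and the longitude by -0.00024°.
North–south shift: -0.00004 × 111120 = -4.4448 m.
E–W at 34.897°: -0.00024° × 111120 × cos 34.897° = -0.00024 × 111120 × 0.8202 ≈ -21.8733 m.
Distance: √(4.4448² + 21.8733²) ≈ 22.3203 m.
In feet: 22.3203 m ÷ 0.3048 ≈ 73.229 ft.

73.2 ft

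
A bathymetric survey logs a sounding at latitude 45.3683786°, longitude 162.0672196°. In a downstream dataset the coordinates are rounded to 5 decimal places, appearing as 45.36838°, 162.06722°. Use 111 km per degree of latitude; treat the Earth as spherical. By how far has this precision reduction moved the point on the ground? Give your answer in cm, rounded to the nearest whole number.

The latitude changed by -0.0000014° and the longitude by -0.0000004°.
North–south shift: -0.0000014 × 111000 = -0.1554 m.
East–west at this latitude: -0.0000004° × 111000 × cos 45.3684° ≈ -0.0000004 × 77982.6 = -0.031193 m.
Hypotenuse of the two orthogonal shifts: √(0.1554² + 0.031193²) = 0.1585 m.
That is 0.1585 m = 15.85 cm.

16 cm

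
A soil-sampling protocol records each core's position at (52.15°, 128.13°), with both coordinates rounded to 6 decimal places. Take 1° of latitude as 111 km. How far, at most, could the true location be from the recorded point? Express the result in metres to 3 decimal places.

0.065 metres

Rounding to 6 decimal places leaves each coordinate within ±5e-07° of the true value.
N–S: 5e-07° × 111000 m/° = 0.0555 m.
E–W at 52.15°: 5e-07° × 111000 × cos 52.15° = 5e-07 × 111000 × 0.6136 ≈ 0.0340546 m.
Combining orthogonally: (0.0555² + 0.0340546²)^½ ≈ 0.065115 m.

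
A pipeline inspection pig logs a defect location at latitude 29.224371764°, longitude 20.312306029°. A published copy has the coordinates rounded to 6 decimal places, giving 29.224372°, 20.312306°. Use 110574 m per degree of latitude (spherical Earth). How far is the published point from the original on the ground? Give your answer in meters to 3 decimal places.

Δlat = 29.224371764 − 29.224372 = -0.000000236°; Δlon = 20.312306029 − 20.312306 = +0.000000029°.
North–south shift: -0.000000236 × 110574 = -0.0260955 m.
East–west at this latitude: 0.000000029° × 110574 × cos 29.2244° ≈ 0.000000029 × 96499.5 = 0.00279849 m.
Combined displacement = (0.0260955² + 0.00279849²)^½ ≈ 0.0262451 m.

0.026 meters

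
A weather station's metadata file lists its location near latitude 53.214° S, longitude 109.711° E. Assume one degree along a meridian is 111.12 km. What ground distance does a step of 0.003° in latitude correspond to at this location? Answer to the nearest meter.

Along a meridian 0.003° is 0.003 × 111120 = 333.36 m.

333 meters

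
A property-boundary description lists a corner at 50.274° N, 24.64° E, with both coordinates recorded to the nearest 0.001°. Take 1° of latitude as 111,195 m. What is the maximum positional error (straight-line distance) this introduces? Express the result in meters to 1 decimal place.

66.0 meters

Rounding to 3 decimal places leaves each coordinate within ±0.0005° of the true value.
North–south component: 0.0005° × 111195 = 55.5975 m.
East–west component at 50.274°: 0.0005° × 111195 × cos 50.274° ≈ 0.0005 × 71066.6 ≈ 35.5333 m.
The two errors are perpendicular, so the maximum displacement is √(55.5975² + 35.5333²) ≈ 65.9826 m.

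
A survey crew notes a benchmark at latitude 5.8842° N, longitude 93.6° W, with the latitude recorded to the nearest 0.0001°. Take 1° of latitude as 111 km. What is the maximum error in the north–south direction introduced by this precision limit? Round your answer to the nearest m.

6 m

Rounding to 4 decimal places leaves the latitude within ±5e-05° of the true value.
So the N–S error is at most 5e-05 × 111000 = 5.55 m.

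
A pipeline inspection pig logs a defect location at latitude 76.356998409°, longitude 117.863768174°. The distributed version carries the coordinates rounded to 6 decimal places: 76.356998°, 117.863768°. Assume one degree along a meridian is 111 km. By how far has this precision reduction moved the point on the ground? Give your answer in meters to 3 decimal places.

0.046 meters

Δlat = 76.356998409 − 76.356998 = +0.000000409°; Δlon = 117.863768174 − 117.863768 = +0.000000174°.
N–S: 0.000000409° × 111000 m/° = 0.045399 m.
E–W at 76.357°: 0.000000174° × 111000 × cos 76.357° = 0.000000174 × 111000 × 0.2359 ≈ 0.00455562 m.
Hypotenuse of the two orthogonal shifts: √(0.045399² + 0.00455562²) = 0.045627 m.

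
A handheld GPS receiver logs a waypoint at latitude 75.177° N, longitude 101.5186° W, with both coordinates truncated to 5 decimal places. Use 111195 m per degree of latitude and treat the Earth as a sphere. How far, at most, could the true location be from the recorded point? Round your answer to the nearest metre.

1 metres

Truncating at 5 decimal places can drop up to a full unit in the last place, so each coordinate may be off by as much as 1e-05°.
Latitude error → 1e-05 × 111195 = 1.11195 m along the meridian.
Longitude error → 1e-05 × 111195 × cos 75.177° = 1e-05 × 111195 × 0.2558 ≈ 0.284474 m.
Worst case both components are at the extreme and orthogonal: √(1.11195² + 0.284474²) ≈ 1.14776 m.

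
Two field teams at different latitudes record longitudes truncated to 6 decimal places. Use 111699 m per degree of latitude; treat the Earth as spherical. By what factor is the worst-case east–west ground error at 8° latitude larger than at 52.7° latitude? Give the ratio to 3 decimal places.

1.634

Truncating at 6 decimal places can drop up to a full unit in the last place, so the longitude may be off by as much as 1e-06°.
Error at 8° = 1e-06° × 111699 × cos 8° ≈ 0.1117 × 0.9903 = 0.11061 m.
Error at 52.7° = 1e-06° × 111699 × cos 52.7° ≈ 0.1117 × 0.6060 = 0.067688 m.
Ratio: 0.11061 / 0.067688 = cos 8° / cos 52.7° ≈ 1.6341.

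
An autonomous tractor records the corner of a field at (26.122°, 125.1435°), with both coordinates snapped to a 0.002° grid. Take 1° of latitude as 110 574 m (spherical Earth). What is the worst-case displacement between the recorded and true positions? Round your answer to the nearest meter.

149 meters

With a 0.002° grid the true value lies within half a step, ±0.002°/2 = ±0.001°, of the stored one.
North–south component: 0.001° × 110574 = 110.574 m.
Longitude error → 0.001 × 110574 × cos 26.122° = 0.001 × 110574 × 0.8979 ≈ 99.2798 m.
The two errors are perpendicular, so the maximum displacement is √(110.574² + 99.2798²) ≈ 148.604 m.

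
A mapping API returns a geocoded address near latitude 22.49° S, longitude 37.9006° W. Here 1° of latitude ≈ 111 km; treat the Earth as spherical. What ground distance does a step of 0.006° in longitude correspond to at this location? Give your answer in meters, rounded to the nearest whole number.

0.006° of longitude at 22.49° is 0.006 × 111000 × cos 22.49° ≈ 0.006 × 102558 = 615.348 m.

615 meters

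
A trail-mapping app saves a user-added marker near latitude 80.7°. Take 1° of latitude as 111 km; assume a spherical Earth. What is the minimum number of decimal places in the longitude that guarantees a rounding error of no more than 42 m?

At 80.7° one degree of longitude covers 111000 × cos 80.7° ≈ 111000 × 0.1616 ≈ 17938 m.
With N decimal places the half-ulp bound is 0.5·10⁻ᴺ°, or 0.5·10⁻ᴺ × 17938 m on the ground.
Setting 8969.01 × 10⁻ᴺ ≤ 42 gives 10ᴺ ≥ 213.5, i.e. N ≥ 2.33.
N = 2 would give 89.7 m (too coarse); N = 3 gives 8.97 m ≤ 42 m.

3 decimal places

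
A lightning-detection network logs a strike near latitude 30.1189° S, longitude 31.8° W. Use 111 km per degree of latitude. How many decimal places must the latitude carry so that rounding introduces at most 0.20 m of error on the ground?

6 decimal places

One degree of latitude covers 111000 m.
With N decimal places the half-ulp bound is 0.5·10⁻ᴺ°, or 0.5·10⁻ᴺ × 111000 m on the ground.
Setting 55500 × 10⁻ᴺ ≤ 0.20 gives 10ᴺ ≥ 2.775e+05, i.e. N ≥ 5.44.
N = 5 would give 0.555 m (too coarse); N = 6 gives 0.0555 m ≤ 0.20 m.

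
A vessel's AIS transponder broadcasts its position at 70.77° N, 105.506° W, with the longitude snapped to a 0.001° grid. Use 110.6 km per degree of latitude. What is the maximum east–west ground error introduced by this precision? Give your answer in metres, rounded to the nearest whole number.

18 metres

With a 0.001° grid the true value lies within half a step, ±0.001°/2 = ±0.0005°, of the stored one.
At latitude 70.77° a degree of longitude spans 110600 m × cos 70.77° = 110600 × 0.3294 ≈ 36427.3 m.
So at most 0.0005° × 36427.3 ≈ 18.2137 m east–west.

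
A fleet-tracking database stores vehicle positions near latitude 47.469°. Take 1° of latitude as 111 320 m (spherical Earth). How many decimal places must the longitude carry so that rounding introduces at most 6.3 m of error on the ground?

4

At 47.469° one degree of longitude covers 111320 × cos 47.469° ≈ 111320 × 0.6760 ≈ 75251.1 m.
N decimal places → at most half a unit in the last place, 0.5 × 10⁻ᴺ° = 75251.1/2 × 10⁻ᴺ m.
Need 0.5 × 75251.1 × 10⁻ᴺ ≤ 6.3 → 10⁻ᴺ ≤ 1.674e-04, so N ≥ 3.78.
So 4 decimal places suffice (3.76 m); 3 would allow up to 37.6 m.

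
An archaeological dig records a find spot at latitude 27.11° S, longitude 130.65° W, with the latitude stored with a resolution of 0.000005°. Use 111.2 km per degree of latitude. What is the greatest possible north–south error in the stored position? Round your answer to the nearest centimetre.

28 centimetres

With a 0.000005° grid the true value lies within half a step, ±0.000005°/2 = ±2.5e-06°, of the stored one.
North–south distance: 2.5e-06° × 111200 m/° = 0.278 m.
That is 0.278 m = 27.8 cm.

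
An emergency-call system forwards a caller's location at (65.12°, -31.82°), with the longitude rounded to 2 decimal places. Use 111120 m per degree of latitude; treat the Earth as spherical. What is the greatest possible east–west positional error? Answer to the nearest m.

Rounding to 2 decimal places leaves the longitude within ±0.005° of the true value.
At latitude 65.12° a degree of longitude spans 111120 m × cos 65.12° = 111120 × 0.4207 ≈ 46750.3 m.
Maximum E–W displacement: 0.005 × 46750.3 = 233.752 m.

234 m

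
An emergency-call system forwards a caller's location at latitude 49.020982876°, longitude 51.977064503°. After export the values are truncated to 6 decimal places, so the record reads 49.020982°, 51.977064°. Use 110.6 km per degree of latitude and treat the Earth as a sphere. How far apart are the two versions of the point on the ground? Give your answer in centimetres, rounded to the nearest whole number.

Δlat = 49.020982876 − 49.020982 = +0.000000876°; Δlon = 51.977064503 − 51.977064 = +0.000000503°.
North–south shift: 0.000000876 × 110600 = 0.0968856 m.
East–west at this latitude: 0.000000503° × 110600 × cos 49.021° ≈ 0.000000503 × 72529.6 = 0.0364824 m.
Distance: √(0.0968856² + 0.0364824²) ≈ 0.103527 m.
That is 0.103527 m = 10.353 cm.

10 centimetres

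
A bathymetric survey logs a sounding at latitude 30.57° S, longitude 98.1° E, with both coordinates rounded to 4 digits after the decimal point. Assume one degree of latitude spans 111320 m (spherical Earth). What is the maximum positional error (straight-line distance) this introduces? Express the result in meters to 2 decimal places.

Rounding to 4 decimal places leaves each coordinate within ±5e-05° of the true value.
N–S: 5e-05° × 111320 m/° = 5.566 m.
East–west component at 30.57°: 5e-05° × 111320 × cos 30.57° ≈ 5e-05 × 95847.5 ≈ 4.79237 m.
The two errors are perpendicular, so the maximum displacement is √(5.566² + 4.79237²) ≈ 7.34488 m.

7.34 meters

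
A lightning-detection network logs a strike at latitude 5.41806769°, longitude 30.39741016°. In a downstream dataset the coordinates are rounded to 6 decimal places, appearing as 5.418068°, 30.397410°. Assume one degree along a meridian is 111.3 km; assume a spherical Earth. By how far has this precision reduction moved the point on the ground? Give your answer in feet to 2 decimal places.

0.13 feet

The latitude changed by -0.00000031° and the longitude by +0.00000016°.
N–S: -0.00000031° × 111300 m/° = -0.034503 m.
E–W at 5.41807°: 0.00000016° × 111300 × cos 5.41807° = 0.00000016 × 111300 × 0.9955 ≈ 0.0177284 m.
Combined displacement = (0.034503² + 0.0177284²)^½ ≈ 0.0387912 m.
Converting: 0.0387912 m × 3.2808 ft/m ≈ 0.12727 ft.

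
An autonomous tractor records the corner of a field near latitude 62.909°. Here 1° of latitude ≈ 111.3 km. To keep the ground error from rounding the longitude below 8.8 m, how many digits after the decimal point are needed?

At 62.909° one degree of longitude covers 111300 × cos 62.909° ≈ 111300 × 0.4554 ≈ 50686.6 m.
Rounding to N decimal places gives at most 0.5 × 10⁻ᴺ degrees of error, i.e. 0.5 × 10⁻ᴺ × 50686.6 m.
Need 0.5 × 50686.6 × 10⁻ᴺ ≤ 8.8 → 10⁻ᴺ ≤ 3.472e-04, so N ≥ 3.46.
N = 3 would give 25.3 m (too coarse); N = 4 gives 2.53 m ≤ 8.8 m.

4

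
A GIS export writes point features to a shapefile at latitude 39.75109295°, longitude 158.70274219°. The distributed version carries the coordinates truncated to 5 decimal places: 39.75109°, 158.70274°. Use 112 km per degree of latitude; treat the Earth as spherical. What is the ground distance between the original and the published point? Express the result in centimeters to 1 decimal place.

Δlat = 39.75109295 − 39.75109 = +0.00000295°; Δlon = 158.70274219 − 158.70274 = +0.00000219°.
N–S: 0.00000295° × 112000 m/° = 0.3304 m.
East–west at this latitude: 0.00000219° × 112000 × cos 39.7511° ≈ 0.00000219 × 86108.9 = 0.188579 m.
Hypotenuse of the two orthogonal shifts: √(0.3304² + 0.188579²) = 0.380429 m.
That is 0.380429 m = 38.043 cm.

38.0 centimeters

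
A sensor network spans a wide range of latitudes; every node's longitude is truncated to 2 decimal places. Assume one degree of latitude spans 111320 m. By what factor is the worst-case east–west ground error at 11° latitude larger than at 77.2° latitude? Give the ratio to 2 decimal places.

4.43

Truncating at 2 decimal places can drop up to a full unit in the last place, so the longitude may be off by as much as 0.01°.
Error at 11° = 0.01° × 111320 × cos 11° ≈ 1113.2 × 0.9816 = 1092.7 m.
Error at 77.2° = 0.01° × 111320 × cos 77.2° ≈ 1113.2 × 0.2215 = 246.63 m.
The ratio reduces to cos 11° / cos 77.2° = 0.9816/0.2215 ≈ 4.4308.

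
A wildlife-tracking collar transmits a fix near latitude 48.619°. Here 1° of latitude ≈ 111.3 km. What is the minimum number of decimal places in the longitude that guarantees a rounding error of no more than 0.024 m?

At 48.619° one degree of longitude covers 111300 × cos 48.619° ≈ 111300 × 0.6611 ≈ 73576.3 m.
With N decimal places the half-ulp bound is 0.5·10⁻ᴺ°, or 0.5·10⁻ᴺ × 73576.3 m on the ground.
Setting 36788.2 × 10⁻ᴺ ≤ 0.024 gives 10ᴺ ≥ 1.533e+06, i.e. N ≥ 6.19.
At 6 places the error can reach 0.0368 m, but 7 places keeps it to 0.00368 m.

7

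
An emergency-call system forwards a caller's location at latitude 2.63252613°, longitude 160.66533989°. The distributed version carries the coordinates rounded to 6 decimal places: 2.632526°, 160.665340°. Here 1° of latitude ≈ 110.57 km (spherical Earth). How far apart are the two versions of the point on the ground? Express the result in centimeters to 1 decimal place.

1.9 centimeters

The latitude changed by +0.00000013° and the longitude by -0.00000011°.
North–south shift: 0.00000013 × 110570 = 0.0143741 m.
E–W at 2.63253°: -0.00000011° × 110570 × cos 2.63253° = -0.00000011 × 110570 × 0.9989 ≈ -0.0121499 m.
Distance: √(0.0143741² + 0.0121499²) ≈ 0.0188211 m.
That is 0.0188211 m = 1.8821 cm.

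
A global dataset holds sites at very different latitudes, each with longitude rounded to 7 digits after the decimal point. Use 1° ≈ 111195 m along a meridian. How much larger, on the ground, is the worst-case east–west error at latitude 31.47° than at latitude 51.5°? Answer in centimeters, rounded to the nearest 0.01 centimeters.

Rounding to 7 decimal places leaves the longitude within ±5e-08° of the true value.
Error at 31.47° = 5e-08° × 111195 × cos 31.47° ≈ 0.0055597 × 0.8529 = 0.004742 m.
At 51.5°: 5e-08° × 111195 × cos 51.5° = 5e-08 × 111195 × 0.6225 ≈ 0.003461 m.
So the lower-latitude error exceeds the higher by 0.004742 − 0.003461 = 0.001281 m.
That is 0.00128096 m = 0.1281 cm.

0.13 centimeters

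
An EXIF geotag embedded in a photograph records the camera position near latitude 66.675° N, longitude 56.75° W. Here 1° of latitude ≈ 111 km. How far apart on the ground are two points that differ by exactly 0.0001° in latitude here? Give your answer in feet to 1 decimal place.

36.4 feet

0.0001° × 111000 m/° = 11.1 m.
In feet: 11.1 m ÷ 0.3048 ≈ 36.417 ft.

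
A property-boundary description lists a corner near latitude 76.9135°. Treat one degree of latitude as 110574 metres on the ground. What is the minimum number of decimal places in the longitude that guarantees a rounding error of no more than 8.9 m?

At 76.9135° one degree of longitude covers 110574 × cos 76.9135° ≈ 110574 × 0.2264 ≈ 25036.4 m.
N decimal places → at most half a unit in the last place, 0.5 × 10⁻ᴺ° = 25036.4/2 × 10⁻ᴺ m.
Setting 12518.2 × 10⁻ᴺ ≤ 8.9 gives 10ᴺ ≥ 1407, i.e. N ≥ 3.15.
At 3 places the error can reach 12.5 m, but 4 places keeps it to 1.25 m.

4 decimal places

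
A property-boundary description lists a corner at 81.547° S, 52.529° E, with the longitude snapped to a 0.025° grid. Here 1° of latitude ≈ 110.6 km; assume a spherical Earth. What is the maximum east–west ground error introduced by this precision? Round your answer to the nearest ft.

With a 0.025° grid the true value lies within half a step, ±0.025°/2 = ±0.0125°, of the stored one.
Parallels shrink by cos φ, so at 81.547° a degree of longitude is 110600 × 0.1470 ≈ 16258 m.
So at most 0.0125° × 16258 ≈ 203.225 m east–west.
Converting: 203.225 m × 3.2808 ft/m ≈ 666.75 ft.

667 ft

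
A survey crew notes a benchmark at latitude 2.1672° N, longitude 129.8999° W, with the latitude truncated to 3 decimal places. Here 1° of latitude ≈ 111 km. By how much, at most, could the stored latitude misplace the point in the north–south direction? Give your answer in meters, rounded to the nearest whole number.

Truncating at 3 decimal places can drop up to a full unit in the last place, so the latitude may be off by as much as 0.001°.
Along the meridian that is 0.001° × 111000 m/° = 111 m.

111 meters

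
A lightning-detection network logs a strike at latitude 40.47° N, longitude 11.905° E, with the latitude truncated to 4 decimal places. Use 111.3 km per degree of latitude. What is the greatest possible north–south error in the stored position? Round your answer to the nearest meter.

11 meters

Truncating at 4 decimal places can drop up to a full unit in the last place, so the latitude may be off by as much as 0.0001°.
North–south distance: 0.0001° × 111300 m/° = 11.13 m.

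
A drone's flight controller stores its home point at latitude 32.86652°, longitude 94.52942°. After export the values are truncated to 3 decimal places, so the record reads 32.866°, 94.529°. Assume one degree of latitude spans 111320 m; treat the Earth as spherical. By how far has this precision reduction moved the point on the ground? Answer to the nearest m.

70 m

Δlat = 32.86652 − 32.866 = +0.00052°; Δlon = 94.52942 − 94.529 = +0.00042°.
North–south shift: 0.00052 × 111320 = 57.8864 m.
East–west at this latitude: 0.00042° × 111320 × cos 32.866° ≈ 0.00042 × 93502.3 = 39.271 m.
Combined displacement = (57.8864² + 39.271²)^½ ≈ 69.9503 m.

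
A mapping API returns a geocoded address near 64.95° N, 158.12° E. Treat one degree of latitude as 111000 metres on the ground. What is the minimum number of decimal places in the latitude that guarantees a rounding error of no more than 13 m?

One degree of latitude covers 111000 m.
N decimal places → at most half a unit in the last place, 0.5 × 10⁻ᴺ° = 111000/2 × 10⁻ᴺ m.
Setting 55500 × 10⁻ᴺ ≤ 13 gives 10ᴺ ≥ 4269, i.e. N ≥ 3.63.
So 4 decimal places suffice (5.55 m); 3 would allow up to 55.5 m.

4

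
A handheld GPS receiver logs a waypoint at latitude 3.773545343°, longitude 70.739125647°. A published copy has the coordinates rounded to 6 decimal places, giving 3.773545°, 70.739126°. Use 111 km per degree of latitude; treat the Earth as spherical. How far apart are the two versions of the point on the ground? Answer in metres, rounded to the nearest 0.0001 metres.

0.0546 metres

Δlat = 3.773545343 − 3.773545 = +0.000000343°; Δlon = 70.739125647 − 70.739126 = -0.000000353°.
N–S: 0.000000343° × 111000 m/° = 0.038073 m.
East–west at this latitude: -0.000000353° × 111000 × cos 3.77354° ≈ -0.000000353 × 110759 = -0.0390981 m.
Distance: √(0.038073² + 0.0390981²) ≈ 0.054573 m.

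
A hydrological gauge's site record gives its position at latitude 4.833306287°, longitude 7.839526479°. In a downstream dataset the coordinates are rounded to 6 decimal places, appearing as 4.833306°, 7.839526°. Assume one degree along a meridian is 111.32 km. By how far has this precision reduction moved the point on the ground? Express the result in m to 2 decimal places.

0.06 m

Δlat = 4.833306287 − 4.833306 = +0.000000287°; Δlon = 7.839526479 − 7.839526 = +0.000000479°.
N–S: 0.000000287° × 111320 m/° = 0.0319488 m.
East–west at this latitude: 0.000000479° × 111320 × cos 4.83331° ≈ 0.000000479 × 110924 = 0.0531327 m.
Hypotenuse of the two orthogonal shifts: √(0.0319488² + 0.0531327²) = 0.0619985 m.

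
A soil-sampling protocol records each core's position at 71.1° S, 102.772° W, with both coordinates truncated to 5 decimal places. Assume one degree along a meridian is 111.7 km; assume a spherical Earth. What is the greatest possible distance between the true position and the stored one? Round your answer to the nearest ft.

4 ft

Truncating at 5 decimal places can drop up to a full unit in the last place, so each coordinate may be off by as much as 1e-05°.
North–south component: 1e-05° × 111700 = 1.117 m.
E–W at 71.1°: 1e-05° × 111700 × cos 71.1° = 1e-05 × 111700 × 0.3239 ≈ 0.361816 m.
Worst case both components are at the extreme and orthogonal: √(1.117² + 0.361816²) ≈ 1.17414 m.
Converting: 1.17414 m × 3.2808 ft/m ≈ 3.8522 ft.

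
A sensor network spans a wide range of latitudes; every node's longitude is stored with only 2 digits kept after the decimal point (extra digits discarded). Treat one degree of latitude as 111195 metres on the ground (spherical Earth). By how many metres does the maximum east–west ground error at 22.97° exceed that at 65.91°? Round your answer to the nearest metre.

Truncating at 2 decimal places can drop up to a full unit in the last place, so the longitude may be off by as much as 0.01°.
At 22.97°: 0.01° × 111195 × cos 22.97° = 0.01 × 111195 × 0.9207 ≈ 1023.8 m.
Error at 65.91° = 0.01° × 111195 × cos 65.91° ≈ 1112 × 0.4082 = 453.87 m.
Difference: 1023.8 − 453.87 = 569.92 m.

570 metres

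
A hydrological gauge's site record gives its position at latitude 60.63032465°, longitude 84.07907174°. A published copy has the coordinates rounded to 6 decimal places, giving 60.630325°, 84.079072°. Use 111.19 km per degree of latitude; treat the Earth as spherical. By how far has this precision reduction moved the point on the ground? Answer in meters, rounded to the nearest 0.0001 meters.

0.0414 meters

Δlat = 60.63032465 − 60.630325 = -0.00000035°; Δlon = 84.07907174 − 84.079072 = -0.00000026°.
North–south shift: -0.00000035 × 111190 = -0.0389165 m.
East–west at this latitude: -0.00000026° × 111190 × cos 60.6303° ≈ -0.00000026 × 54532.3 = -0.0141784 m.
Hypotenuse of the two orthogonal shifts: √(0.0389165² + 0.0141784²) = 0.0414188 m.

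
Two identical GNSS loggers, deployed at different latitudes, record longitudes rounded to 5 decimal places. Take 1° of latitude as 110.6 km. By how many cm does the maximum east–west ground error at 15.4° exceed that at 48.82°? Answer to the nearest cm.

Rounding to 5 decimal places leaves the longitude within ±5e-06° of the true value.
Error at 15.4° = 5e-06° × 110600 × cos 15.4° ≈ 0.553 × 0.9641 = 0.53314 m.
At 48.82°: 5e-06° × 110600 × cos 48.82° = 5e-06 × 110600 × 0.6584 ≈ 0.36411 m.
Difference: 0.53314 − 0.36411 = 0.16903 m.
That is 0.169035 m = 16.903 cm.

17 cm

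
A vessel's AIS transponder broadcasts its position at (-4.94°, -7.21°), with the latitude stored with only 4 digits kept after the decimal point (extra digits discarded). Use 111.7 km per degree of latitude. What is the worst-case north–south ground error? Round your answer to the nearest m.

11 m

Truncating at 4 decimal places can drop up to a full unit in the last place, so the latitude may be off by as much as 0.0001°.
So the N–S error is at most 0.0001 × 111700 = 11.17 m.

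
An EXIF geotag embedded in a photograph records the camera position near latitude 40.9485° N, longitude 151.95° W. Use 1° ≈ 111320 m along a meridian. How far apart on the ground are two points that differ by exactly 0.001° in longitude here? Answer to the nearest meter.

0.001° of longitude at 40.9485° is 0.001 × 111320 × cos 40.9485° ≈ 0.001 × 84079.9 = 84.0799 m.

84 meters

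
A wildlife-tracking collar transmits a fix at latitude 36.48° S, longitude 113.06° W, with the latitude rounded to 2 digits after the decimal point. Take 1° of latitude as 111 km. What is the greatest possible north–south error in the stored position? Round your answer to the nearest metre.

Rounding to 2 decimal places leaves the latitude within ±0.005° of the true value.
So the N–S error is at most 0.005 × 111000 = 555 m.

555 metres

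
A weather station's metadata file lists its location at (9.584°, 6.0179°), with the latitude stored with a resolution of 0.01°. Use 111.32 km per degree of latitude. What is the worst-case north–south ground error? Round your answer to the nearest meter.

557 meters

With a 0.01° grid the true value lies within half a step, ±0.01°/2 = ±0.005°, of the stored one.
So the N–S error is at most 0.005 × 111320 = 556.6 m.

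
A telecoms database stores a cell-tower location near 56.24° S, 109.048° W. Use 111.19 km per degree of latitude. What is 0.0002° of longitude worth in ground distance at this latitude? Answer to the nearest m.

0.0002° of longitude at 56.24° is 0.0002 × 111190 × cos 56.24° ≈ 0.0002 × 61790 = 12.358 m.

12 m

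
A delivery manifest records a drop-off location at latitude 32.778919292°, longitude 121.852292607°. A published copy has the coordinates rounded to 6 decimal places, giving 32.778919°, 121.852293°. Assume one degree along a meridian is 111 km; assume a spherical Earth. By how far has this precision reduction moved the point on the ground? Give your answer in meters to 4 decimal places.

0.0489 meters

The latitude changed by +0.000000292° and the longitude by -0.000000393°.
North–south shift: 0.000000292 × 111000 = 0.032412 m.
E–W at 32.7789°: -0.000000393° × 111000 × cos 32.7789° = -0.000000393 × 111000 × 0.8408 ≈ -0.0366767 m.
Hypotenuse of the two orthogonal shifts: √(0.032412² + 0.0366767²) = 0.0489461 m.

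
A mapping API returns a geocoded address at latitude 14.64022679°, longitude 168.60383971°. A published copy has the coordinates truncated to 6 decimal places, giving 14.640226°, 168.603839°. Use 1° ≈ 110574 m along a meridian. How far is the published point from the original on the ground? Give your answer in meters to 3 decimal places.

The latitude changed by +0.00000079° and the longitude by +0.00000071°.
North–south shift: 0.00000079 × 110574 = 0.0873535 m.
E–W at 14.6402°: 0.00000071° × 110574 × cos 14.6402° = 0.00000071 × 110574 × 0.9675 ≈ 0.0759586 m.
Hypotenuse of the two orthogonal shifts: √(0.0873535² + 0.0759586²) = 0.11576 m.

0.116 meters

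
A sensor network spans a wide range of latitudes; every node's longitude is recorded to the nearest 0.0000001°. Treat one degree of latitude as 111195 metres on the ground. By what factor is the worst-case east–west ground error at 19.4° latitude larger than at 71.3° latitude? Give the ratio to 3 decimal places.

2.942

Rounding to 7 decimal places leaves the longitude within ±5e-08° of the true value.
At 19.4°: 5e-08° × 111195 × cos 19.4° = 5e-08 × 111195 × 0.9432 ≈ 0.0052441 m.
Error at 71.3° = 5e-08° × 111195 × cos 71.3° ≈ 0.0055597 × 0.3206 = 0.0017825 m.
Ratio: 0.0052441 / 0.0017825 = cos 19.4° / cos 71.3° ≈ 2.9419.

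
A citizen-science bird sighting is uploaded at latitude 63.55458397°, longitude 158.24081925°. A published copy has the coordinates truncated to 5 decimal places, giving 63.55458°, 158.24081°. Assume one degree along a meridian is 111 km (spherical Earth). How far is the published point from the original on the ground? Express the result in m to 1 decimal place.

Δlat = 63.55458397 − 63.55458 = +0.00000397°; Δlon = 158.24081925 − 158.24081 = +0.00000925°.
N–S: 0.00000397° × 111000 m/° = 0.44067 m.
E–W at 63.5546°: 0.00000925° × 111000 × cos 63.5546° = 0.00000925 × 111000 × 0.4453 ≈ 0.457258 m.
Distance: √(0.44067² + 0.457258²) ≈ 0.635039 m.

0.6 m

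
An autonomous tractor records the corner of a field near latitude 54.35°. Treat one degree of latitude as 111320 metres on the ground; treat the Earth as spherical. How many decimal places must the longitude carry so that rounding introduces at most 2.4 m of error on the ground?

At 54.35° one degree of longitude covers 111320 × cos 54.35° ≈ 111320 × 0.5828 ≈ 64880.9 m.
With N decimal places the half-ulp bound is 0.5·10⁻ᴺ°, or 0.5·10⁻ᴺ × 64880.9 m on the ground.
Need 0.5 × 64880.9 × 10⁻ᴺ ≤ 2.4 → 10⁻ᴺ ≤ 7.398e-05, so N ≥ 4.13.
So 5 decimal places suffice (0.324 m); 4 would allow up to 3.24 m.

5 decimal places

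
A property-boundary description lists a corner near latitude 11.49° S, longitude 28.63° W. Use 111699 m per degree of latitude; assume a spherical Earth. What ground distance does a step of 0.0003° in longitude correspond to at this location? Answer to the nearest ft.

108 ft

One degree of longitude here spans 111699 × cos 11.49° = 111699 × 0.9800 ≈ 109460 m; 0.0003° of that is 32.8381 m.
Converting: 32.8381 m × 3.2808 ft/m ≈ 107.74 ft.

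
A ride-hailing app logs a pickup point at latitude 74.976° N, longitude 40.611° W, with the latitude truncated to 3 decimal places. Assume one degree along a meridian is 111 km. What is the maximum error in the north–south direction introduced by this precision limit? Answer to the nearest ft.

364 ft

Truncating at 3 decimal places can drop up to a full unit in the last place, so the latitude may be off by as much as 0.001°.
North–south distance: 0.001° × 111000 m/° = 111 m.
In feet: 111 m ÷ 0.3048 ≈ 364.17 ft.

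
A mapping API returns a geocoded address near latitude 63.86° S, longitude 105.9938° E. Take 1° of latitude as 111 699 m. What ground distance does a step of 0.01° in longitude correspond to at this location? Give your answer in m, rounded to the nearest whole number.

492 m

At 63.86° a degree of longitude is 111699 × cos 63.86° ≈ 49210.8 m, so 0.01° corresponds to 492.108 m.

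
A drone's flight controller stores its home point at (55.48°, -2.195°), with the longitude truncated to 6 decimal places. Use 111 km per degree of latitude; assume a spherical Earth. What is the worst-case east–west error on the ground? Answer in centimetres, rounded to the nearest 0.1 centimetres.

6.3 centimetres

Truncating at 6 decimal places can drop up to a full unit in the last place, so the longitude may be off by as much as 1e-06°.
Parallels shrink by cos φ, so at 55.48° a degree of longitude is 111000 × 0.5667 ≈ 62903 m.
Maximum E–W displacement: 1e-06 × 62903 = 0.062903 m.
That is 0.062903 m = 6.2903 cm.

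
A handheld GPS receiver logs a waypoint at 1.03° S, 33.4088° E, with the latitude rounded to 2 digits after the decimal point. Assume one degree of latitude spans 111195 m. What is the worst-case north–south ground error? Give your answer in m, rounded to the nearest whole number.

556 m

Rounding to 2 decimal places leaves the latitude within ±0.005° of the true value.
North–south distance: 0.005° × 111195 m/° = 555.975 m.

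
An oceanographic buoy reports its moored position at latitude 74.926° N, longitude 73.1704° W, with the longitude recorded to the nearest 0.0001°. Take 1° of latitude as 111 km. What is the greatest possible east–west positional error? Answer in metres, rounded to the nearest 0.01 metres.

1.44 metres

Rounding to 4 decimal places leaves the longitude within ±5e-05° of the true value.
At latitude 74.926° a degree of longitude spans 111000 m × cos 74.926° = 111000 × 0.2601 ≈ 28867.4 m.
East–west error: 5e-05° × 28867.4 m/° ≈ 1.44337 m.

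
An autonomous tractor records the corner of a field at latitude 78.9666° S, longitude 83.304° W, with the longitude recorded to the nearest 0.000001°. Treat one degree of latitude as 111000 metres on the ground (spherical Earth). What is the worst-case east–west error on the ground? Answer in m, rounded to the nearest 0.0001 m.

0.0106 m

Rounding to 6 decimal places leaves the longitude within ±5e-07° of the true value.
Parallels shrink by cos φ, so at 78.9666° a degree of longitude is 111000 × 0.1914 ≈ 21243.3 m.
Maximum E–W displacement: 5e-07 × 21243.3 = 0.0106217 m.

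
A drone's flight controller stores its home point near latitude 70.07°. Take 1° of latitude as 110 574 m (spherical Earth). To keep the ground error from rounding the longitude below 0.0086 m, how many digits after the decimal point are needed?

7 decimal places

At 70.07° one degree of longitude covers 110574 × cos 70.07° ≈ 110574 × 0.3409 ≈ 37691.6 m.
N decimal places → at most half a unit in the last place, 0.5 × 10⁻ᴺ° = 37691.6/2 × 10⁻ᴺ m.
Setting 18845.8 × 10⁻ᴺ ≤ 0.0086 gives 10ᴺ ≥ 2.191e+06, i.e. N ≥ 6.34.
At 6 places the error can reach 0.0188 m, but 7 places keeps it to 0.00188 m.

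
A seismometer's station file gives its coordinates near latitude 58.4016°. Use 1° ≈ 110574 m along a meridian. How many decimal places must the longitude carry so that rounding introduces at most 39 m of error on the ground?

3

At 58.4016° one degree of longitude covers 110574 × cos 58.4016° ≈ 110574 × 0.5240 ≈ 57936.6 m.
Rounding to N decimal places gives at most 0.5 × 10⁻ᴺ degrees of error, i.e. 0.5 × 10⁻ᴺ × 57936.6 m.
Setting 28968.3 × 10⁻ᴺ ≤ 39 gives 10ᴺ ≥ 742.8, i.e. N ≥ 2.87.
At 2 places the error can reach 290 m, but 3 places keeps it to 29 m.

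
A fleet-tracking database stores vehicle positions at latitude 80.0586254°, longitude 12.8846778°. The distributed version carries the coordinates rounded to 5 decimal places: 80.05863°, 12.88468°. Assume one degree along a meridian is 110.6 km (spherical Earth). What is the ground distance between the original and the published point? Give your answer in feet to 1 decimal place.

1.7 feet

The latitude changed by -0.0000046° and the longitude by -0.0000022°.
North–south shift: -0.0000046 × 110600 = -0.50876 m.
E–W at 80.0586°: -0.0000022° × 110600 × cos 80.0586° = -0.0000022 × 110600 × 0.1726 ≈ -0.0420068 m.
Distance: √(0.50876² + 0.0420068²) ≈ 0.510491 m.
Converting: 0.510491 m × 3.2808 ft/m ≈ 1.6748 ft.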